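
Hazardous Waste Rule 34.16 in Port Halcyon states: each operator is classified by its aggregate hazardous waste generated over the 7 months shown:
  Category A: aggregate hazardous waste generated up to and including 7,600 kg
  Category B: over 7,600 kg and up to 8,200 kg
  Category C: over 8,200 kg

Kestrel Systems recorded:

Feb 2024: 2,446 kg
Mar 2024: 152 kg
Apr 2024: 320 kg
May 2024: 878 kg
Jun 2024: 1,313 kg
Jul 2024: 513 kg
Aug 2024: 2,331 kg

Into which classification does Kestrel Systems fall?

Category B

Aggregate hazardous waste generated: 2,446 kg + 152 kg + 320 kg + 878 kg + 1,313 kg + 513 kg + 2,331 kg = 7,953 kg.
7,600 kg < 7,953 kg ≤ 8,200 kg, so Category B applies.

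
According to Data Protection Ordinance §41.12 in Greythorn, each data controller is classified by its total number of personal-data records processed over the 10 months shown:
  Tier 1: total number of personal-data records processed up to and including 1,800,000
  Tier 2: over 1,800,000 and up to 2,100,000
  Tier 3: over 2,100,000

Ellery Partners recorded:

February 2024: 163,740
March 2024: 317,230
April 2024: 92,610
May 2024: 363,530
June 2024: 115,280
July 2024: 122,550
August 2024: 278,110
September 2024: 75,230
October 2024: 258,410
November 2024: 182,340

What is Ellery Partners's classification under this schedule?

Total number of personal-data records processed: 163,740 + 317,230 + 92,610 + 363,530 + 115,280 + 122,550 + 278,110 + 75,230 + 258,410 + 182,340 = 1,969,030.
1,800,000 < 1,969,030 ≤ 2,100,000, so Tier 2 applies.

Tier 2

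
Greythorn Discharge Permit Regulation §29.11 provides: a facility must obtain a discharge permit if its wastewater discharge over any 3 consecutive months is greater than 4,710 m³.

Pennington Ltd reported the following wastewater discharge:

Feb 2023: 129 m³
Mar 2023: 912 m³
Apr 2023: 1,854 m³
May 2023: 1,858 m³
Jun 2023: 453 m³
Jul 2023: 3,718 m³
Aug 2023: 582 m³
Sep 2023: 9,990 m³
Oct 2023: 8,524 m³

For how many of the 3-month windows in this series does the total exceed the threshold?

4

Feb 2023–Apr 2023: 129 m³ + 912 m³ + 1,854 m³ = 2,895 m³ (under)
Mar 2023–May 2023: 912 m³ + 1,854 m³ + 1,858 m³ = 4,624 m³ (under)
Apr 2023–Jun 2023: 1,854 m³ + 1,858 m³ + 453 m³ = 4,165 m³ (under)
May 2023–Jul 2023: 1,858 m³ + 453 m³ + 3,718 m³ = 6,029 m³ (over)
Jun 2023–Aug 2023: 453 m³ + 3,718 m³ + 582 m³ = 4,753 m³ (over)
Jul 2023–Sep 2023: 3,718 m³ + 582 m³ + 9,990 m³ = 14,290 m³ (over)
Aug 2023–Oct 2023: 582 m³ + 9,990 m³ + 8,524 m³ = 19,096 m³ (over)
4 windows exceed the threshold.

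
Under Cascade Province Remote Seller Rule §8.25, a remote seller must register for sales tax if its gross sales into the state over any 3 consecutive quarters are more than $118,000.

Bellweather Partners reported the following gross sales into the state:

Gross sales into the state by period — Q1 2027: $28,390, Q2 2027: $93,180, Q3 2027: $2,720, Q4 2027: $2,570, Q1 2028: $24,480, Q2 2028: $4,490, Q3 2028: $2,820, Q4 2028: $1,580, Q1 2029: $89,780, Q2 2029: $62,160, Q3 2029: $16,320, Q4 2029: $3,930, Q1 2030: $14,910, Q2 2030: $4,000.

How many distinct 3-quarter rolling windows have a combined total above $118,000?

Q1 2027–Q3 2027: $28,390 + $93,180 + $2,720 = $124,290 (over)
Q2 2027–Q4 2027: $93,180 + $2,720 + $2,570 = $98,470 (under)
Q3 2027–Q1 2028: $2,720 + $2,570 + $24,480 = $29,770 (under)
Q4 2027–Q2 2028: $2,570 + $24,480 + $4,490 = $31,540 (under)
Q1 2028–Q3 2028: $24,480 + $4,490 + $2,820 = $31,790 (under)
Q2 2028–Q4 2028: $4,490 + $2,820 + $1,580 = $8,890 (under)
Q3 2028–Q1 2029: $2,820 + $1,580 + $89,780 = $94,180 (under)
Q4 2028–Q2 2029: $1,580 + $89,780 + $62,160 = $153,520 (over)
Q1 2029–Q3 2029: $89,780 + $62,160 + $16,320 = $168,260 (over)
Q2 2029–Q4 2029: $62,160 + $16,320 + $3,930 = $82,410 (under)
Q3 2029–Q1 2030: $16,320 + $3,930 + $14,910 = $35,160 (under)
Q4 2029–Q2 2030: $3,930 + $14,910 + $4,000 = $22,840 (under)
3 windows exceed the threshold.

3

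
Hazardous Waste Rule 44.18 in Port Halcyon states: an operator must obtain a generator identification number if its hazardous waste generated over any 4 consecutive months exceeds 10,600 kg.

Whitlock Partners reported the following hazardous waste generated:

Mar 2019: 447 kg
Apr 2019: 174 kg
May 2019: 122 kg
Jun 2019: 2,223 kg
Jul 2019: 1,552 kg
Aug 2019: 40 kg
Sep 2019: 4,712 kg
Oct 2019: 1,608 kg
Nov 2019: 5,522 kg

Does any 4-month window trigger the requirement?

Yes

Mar 2019–Jun 2019: 447 kg + 174 kg + 122 kg + 2,223 kg = 2,966 kg (under)
Apr 2019–Jul 2019: 174 kg + 122 kg + 2,223 kg + 1,552 kg = 4,071 kg (under)
May 2019–Aug 2019: 122 kg + 2,223 kg + 1,552 kg + 40 kg = 3,937 kg (under)
Jun 2019–Sep 2019: 2,223 kg + 1,552 kg + 40 kg + 4,712 kg = 8,527 kg (under)
Jul 2019–Oct 2019: 1,552 kg + 40 kg + 4,712 kg + 1,608 kg = 7,912 kg (under)
Aug 2019–Nov 2019: 40 kg + 4,712 kg + 1,608 kg + 5,522 kg = 11,882 kg (over)
At least one window exceeds 10,600 kg.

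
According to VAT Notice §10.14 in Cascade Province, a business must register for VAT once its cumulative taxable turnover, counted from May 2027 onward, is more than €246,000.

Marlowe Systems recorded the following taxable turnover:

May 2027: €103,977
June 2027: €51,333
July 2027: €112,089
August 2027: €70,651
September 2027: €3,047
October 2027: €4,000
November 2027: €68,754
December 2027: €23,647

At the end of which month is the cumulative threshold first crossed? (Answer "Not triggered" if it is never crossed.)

Through May 2027: €103,977
Through June 2027: €155,310
Through July 2027: €267,399 ← exceeds threshold

July 2027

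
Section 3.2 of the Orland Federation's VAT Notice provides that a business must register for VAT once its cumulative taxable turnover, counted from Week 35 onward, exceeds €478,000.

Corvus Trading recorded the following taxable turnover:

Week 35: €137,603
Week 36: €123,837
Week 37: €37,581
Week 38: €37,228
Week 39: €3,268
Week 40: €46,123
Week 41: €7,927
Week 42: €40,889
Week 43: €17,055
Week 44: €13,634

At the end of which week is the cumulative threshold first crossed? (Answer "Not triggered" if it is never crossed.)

Not triggered

Through Week 35: €137,603
Through Week 36: €261,440
Through Week 37: €299,021
Through Week 38: €336,249
Through Week 39: €339,517
Through Week 40: €385,640
Through Week 41: €393,567
Through Week 42: €434,456
Through Week 43: €451,511
Through Week 44: €465,145
Final cumulative total €465,145 ≤ €478,000; the threshold is never exceeded.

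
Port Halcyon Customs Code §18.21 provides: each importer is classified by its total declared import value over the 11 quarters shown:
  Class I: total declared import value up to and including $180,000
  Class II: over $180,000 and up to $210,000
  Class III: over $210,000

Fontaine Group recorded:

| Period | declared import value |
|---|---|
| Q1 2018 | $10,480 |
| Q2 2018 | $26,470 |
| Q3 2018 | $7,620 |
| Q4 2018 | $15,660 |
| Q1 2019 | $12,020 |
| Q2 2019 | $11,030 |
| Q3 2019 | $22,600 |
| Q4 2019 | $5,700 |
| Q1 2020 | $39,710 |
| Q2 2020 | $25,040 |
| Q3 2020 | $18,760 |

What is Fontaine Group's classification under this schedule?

Class II

Total declared import value: $10,480 + $26,470 + $7,620 + $15,660 + $12,020 + $11,030 + $22,600 + $5,700 + $39,710 + $25,040 + $18,760 = $195,090.
$180,000 < $195,090 ≤ $210,000, so Class II applies.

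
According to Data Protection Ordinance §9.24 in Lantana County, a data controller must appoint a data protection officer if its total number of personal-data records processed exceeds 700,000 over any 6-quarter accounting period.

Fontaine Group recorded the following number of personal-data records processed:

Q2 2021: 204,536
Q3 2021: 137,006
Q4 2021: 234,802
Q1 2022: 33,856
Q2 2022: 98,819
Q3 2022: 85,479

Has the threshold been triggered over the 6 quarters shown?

Yes

Total number of personal-data records processed: 204,536 + 137,006 + 234,802 + 33,856 + 98,819 + 85,479 = 794,498.
794,498 > 700,000, so the threshold is exceeded.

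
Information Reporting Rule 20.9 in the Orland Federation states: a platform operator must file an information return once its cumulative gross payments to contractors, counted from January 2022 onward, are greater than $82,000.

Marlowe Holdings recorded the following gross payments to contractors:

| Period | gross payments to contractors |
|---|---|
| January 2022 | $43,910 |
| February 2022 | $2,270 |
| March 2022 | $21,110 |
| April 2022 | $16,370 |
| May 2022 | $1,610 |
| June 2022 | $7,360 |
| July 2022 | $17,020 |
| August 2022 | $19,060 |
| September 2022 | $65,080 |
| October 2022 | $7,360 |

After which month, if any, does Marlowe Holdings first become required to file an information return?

April 2022

Through January 2022: $43,910
Through February 2022: $46,180
Through March 2022: $67,290
Through April 2022: $83,660 ← exceeds threshold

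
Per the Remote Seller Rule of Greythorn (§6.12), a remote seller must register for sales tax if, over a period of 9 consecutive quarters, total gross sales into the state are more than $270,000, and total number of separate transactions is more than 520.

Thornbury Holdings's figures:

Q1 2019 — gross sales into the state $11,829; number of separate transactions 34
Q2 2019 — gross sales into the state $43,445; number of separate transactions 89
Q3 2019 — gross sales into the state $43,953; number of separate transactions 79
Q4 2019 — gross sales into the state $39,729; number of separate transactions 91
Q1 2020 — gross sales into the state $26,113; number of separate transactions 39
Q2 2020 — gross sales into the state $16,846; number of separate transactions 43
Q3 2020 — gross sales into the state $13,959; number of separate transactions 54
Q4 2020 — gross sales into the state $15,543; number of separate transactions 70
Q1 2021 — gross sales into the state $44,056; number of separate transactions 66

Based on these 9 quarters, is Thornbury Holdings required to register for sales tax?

No

Total gross sales into the state: $11,829 + $43,445 + $43,953 + $39,729 + $26,113 + $16,846 + $13,959 + $15,543 + $44,056 = $255,473 (≤ $270,000).
Total number of separate transactions: 34 + 89 + 79 + 91 + 39 + 43 + 54 + 70 + 66 = 565 (> 520).
The test is 'and': the rule requires both, and at least one is not exceeded.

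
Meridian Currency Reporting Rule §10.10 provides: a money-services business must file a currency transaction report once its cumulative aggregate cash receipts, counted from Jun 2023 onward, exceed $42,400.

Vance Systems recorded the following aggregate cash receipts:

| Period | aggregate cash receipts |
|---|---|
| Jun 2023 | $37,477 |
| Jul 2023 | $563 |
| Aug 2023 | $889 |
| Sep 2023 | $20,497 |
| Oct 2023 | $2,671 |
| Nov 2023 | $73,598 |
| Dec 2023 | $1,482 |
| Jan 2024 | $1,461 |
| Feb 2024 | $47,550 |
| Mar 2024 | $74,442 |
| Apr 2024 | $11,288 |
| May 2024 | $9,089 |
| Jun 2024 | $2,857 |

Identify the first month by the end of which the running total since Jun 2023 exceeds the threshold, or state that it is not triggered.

Sep 2023

Through Jun 2023: $37,477
Through Jul 2023: $38,040
Through Aug 2023: $38,929
Through Sep 2023: $59,426 ← exceeds threshold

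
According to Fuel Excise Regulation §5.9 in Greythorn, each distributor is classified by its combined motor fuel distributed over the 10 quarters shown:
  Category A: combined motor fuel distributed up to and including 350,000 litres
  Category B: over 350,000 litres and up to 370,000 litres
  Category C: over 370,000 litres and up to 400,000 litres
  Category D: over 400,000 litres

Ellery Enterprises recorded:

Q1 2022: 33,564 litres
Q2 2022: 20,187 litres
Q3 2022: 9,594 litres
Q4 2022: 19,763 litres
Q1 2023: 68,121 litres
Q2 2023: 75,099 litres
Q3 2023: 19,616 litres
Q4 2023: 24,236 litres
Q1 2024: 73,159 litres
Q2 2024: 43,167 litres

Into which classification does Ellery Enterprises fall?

Combined motor fuel distributed: 33,564 litres + 20,187 litres + 9,594 litres + 19,763 litres + 68,121 litres + 75,099 litres + 19,616 litres + 24,236 litres + 73,159 litres + 43,167 litres = 386,506 litres.
370,000 litres < 386,506 litres ≤ 400,000 litres, so Category C applies.

Category C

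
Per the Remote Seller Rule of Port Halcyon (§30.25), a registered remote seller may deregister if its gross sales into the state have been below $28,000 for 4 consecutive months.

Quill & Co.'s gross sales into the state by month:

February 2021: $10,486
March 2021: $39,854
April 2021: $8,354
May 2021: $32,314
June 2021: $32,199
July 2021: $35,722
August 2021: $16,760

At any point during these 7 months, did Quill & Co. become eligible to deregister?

No

Months below $28,000: February 2021, April 2021, August 2021.
Longest run of consecutive months below the threshold: 1.
1 < 4, so Quill & Co. never became eligible.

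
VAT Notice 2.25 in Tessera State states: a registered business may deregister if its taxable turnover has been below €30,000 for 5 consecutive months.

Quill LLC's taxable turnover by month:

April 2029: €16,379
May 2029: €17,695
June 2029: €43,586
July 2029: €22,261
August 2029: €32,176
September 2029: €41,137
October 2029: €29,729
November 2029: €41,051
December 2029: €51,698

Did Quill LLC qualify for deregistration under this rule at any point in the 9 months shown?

Months below €30,000: April 2029, May 2029, July 2029, October 2029.
Longest run of consecutive months below the threshold: 2.
2 < 5, so Quill LLC never became eligible.

No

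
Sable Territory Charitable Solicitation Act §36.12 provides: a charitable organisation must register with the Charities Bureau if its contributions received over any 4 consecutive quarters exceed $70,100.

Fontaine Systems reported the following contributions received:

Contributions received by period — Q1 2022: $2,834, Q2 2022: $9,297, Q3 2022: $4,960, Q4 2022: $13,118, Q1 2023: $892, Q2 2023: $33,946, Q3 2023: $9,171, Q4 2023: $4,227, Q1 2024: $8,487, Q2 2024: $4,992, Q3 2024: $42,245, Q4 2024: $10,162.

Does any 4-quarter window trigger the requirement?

Q1 2022–Q4 2022: $2,834 + $9,297 + $4,960 + $13,118 = $30,209 (under)
Q2 2022–Q1 2023: $9,297 + $4,960 + $13,118 + $892 = $28,267 (under)
Q3 2022–Q2 2023: $4,960 + $13,118 + $892 + $33,946 = $52,916 (under)
Q4 2022–Q3 2023: $13,118 + $892 + $33,946 + $9,171 = $57,127 (under)
Q1 2023–Q4 2023: $892 + $33,946 + $9,171 + $4,227 = $48,236 (under)
Q2 2023–Q1 2024: $33,946 + $9,171 + $4,227 + $8,487 = $55,831 (under)
Q3 2023–Q2 2024: $9,171 + $4,227 + $8,487 + $4,992 = $26,877 (under)
Q4 2023–Q3 2024: $4,227 + $8,487 + $4,992 + $42,245 = $59,951 (under)
Q1 2024–Q4 2024: $8,487 + $4,992 + $42,245 + $10,162 = $65,886 (under)
No window exceeds $70,100.

No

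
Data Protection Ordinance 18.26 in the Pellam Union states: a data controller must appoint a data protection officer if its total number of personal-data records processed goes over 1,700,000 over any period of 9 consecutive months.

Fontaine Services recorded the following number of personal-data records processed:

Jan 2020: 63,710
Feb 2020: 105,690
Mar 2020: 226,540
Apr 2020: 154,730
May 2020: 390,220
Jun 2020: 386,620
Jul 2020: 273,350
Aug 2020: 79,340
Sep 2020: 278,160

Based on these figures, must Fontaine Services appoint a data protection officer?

Total number of personal-data records processed: 63,710 + 105,690 + 226,540 + 154,730 + 390,220 + 386,620 + 273,350 + 79,340 + 278,160 = 1,958,360.
1,958,360 > 1,700,000, so the threshold is exceeded.

Yes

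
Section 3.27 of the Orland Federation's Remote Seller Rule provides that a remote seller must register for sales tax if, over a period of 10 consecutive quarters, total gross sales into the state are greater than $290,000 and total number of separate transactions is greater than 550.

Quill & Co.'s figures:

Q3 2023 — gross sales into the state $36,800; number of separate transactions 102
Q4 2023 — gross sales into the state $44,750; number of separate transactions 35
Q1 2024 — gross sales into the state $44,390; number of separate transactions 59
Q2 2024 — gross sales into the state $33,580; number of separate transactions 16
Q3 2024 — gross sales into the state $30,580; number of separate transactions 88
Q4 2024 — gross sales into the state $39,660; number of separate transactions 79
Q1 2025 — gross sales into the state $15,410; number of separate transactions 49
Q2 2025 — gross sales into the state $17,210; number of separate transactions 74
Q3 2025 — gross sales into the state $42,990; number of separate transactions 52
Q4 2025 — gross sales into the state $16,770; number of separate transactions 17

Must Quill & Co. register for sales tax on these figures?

Total gross sales into the state: $36,800 + $44,750 + $44,390 + $33,580 + $30,580 + $39,660 + $15,410 + $17,210 + $42,990 + $16,770 = $322,140 (> $290,000).
Total number of separate transactions: 102 + 35 + 59 + 16 + 88 + 79 + 49 + 74 + 52 + 17 = 571 (> 550).
The test is 'and': both thresholds are exceeded.

Yes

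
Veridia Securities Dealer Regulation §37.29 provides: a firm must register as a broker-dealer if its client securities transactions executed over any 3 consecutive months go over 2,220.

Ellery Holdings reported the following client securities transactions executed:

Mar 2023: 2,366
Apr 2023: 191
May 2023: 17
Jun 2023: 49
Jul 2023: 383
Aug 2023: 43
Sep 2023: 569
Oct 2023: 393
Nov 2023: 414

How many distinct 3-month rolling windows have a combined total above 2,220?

Mar 2023–May 2023: 2,366 + 191 + 17 = 2,574 (over)
Apr 2023–Jun 2023: 191 + 17 + 49 = 257 (under)
May 2023–Jul 2023: 17 + 49 + 383 = 449 (under)
Jun 2023–Aug 2023: 49 + 383 + 43 = 475 (under)
Jul 2023–Sep 2023: 383 + 43 + 569 = 995 (under)
Aug 2023–Oct 2023: 43 + 569 + 393 = 1,005 (under)
Sep 2023–Nov 2023: 569 + 393 + 414 = 1,376 (under)
1 window exceeds the threshold.

1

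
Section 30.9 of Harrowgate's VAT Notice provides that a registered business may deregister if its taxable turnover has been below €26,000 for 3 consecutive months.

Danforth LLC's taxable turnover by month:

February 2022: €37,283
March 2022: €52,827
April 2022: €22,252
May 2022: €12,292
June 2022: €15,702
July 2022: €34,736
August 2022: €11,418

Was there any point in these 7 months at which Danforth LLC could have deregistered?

Yes

Months below €26,000: April 2022, May 2022, June 2022, August 2022.
Longest run of consecutive months below the threshold: 3.
3 ≥ 3, so Danforth LLC became eligible.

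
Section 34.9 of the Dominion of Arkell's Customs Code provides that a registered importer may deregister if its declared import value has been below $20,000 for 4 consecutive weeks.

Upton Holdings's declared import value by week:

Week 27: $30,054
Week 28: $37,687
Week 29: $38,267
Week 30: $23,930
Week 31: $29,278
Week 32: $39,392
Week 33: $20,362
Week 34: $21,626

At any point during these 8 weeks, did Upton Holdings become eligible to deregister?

No week is below $20,000.
Longest run of consecutive weeks below the threshold: 0.
0 < 4, so Upton Holdings never became eligible.

No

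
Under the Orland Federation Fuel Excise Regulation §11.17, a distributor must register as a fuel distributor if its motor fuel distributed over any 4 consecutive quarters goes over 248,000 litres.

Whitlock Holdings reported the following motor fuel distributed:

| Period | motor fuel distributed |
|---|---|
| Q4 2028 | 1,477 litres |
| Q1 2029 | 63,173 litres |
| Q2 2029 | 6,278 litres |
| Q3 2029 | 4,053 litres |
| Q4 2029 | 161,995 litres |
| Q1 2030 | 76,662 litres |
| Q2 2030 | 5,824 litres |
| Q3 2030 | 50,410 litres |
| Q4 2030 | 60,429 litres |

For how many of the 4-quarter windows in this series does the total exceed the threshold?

Q4 2028–Q3 2029: 1,477 litres + 63,173 litres + 6,278 litres + 4,053 litres = 74,981 litres (under)
Q1 2029–Q4 2029: 63,173 litres + 6,278 litres + 4,053 litres + 161,995 litres = 235,499 litres (under)
Q2 2029–Q1 2030: 6,278 litres + 4,053 litres + 161,995 litres + 76,662 litres = 248,988 litres (over)
Q3 2029–Q2 2030: 4,053 litres + 161,995 litres + 76,662 litres + 5,824 litres = 248,534 litres (over)
Q4 2029–Q3 2030: 161,995 litres + 76,662 litres + 5,824 litres + 50,410 litres = 294,891 litres (over)
Q1 2030–Q4 2030: 76,662 litres + 5,824 litres + 50,410 litres + 60,429 litres = 193,325 litres (under)
3 windows exceed the threshold.

3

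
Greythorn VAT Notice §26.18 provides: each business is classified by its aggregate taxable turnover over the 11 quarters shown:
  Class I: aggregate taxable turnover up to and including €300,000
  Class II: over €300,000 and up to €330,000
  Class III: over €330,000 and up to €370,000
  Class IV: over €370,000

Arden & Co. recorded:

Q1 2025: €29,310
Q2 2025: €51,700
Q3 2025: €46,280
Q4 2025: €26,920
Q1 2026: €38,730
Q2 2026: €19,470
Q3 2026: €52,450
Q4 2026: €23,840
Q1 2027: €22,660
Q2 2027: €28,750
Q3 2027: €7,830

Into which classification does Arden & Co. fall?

Aggregate taxable turnover: €29,310 + €51,700 + €46,280 + €26,920 + €38,730 + €19,470 + €52,450 + €23,840 + €22,660 + €28,750 + €7,830 = €347,940.
€330,000 < €347,940 ≤ €370,000, so Class III applies.

Class III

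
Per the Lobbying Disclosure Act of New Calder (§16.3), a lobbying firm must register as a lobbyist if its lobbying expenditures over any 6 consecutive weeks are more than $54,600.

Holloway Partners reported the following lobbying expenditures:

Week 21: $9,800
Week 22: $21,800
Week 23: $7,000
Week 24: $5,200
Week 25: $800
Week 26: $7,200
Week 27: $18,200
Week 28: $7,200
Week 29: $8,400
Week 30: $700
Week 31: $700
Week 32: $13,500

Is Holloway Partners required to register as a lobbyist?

Week 21–Week 26: $9,800 + $21,800 + $7,000 + $5,200 + $800 + $7,200 = $51,800 (under)
Week 22–Week 27: $21,800 + $7,000 + $5,200 + $800 + $7,200 + $18,200 = $60,200 (over)
Week 23–Week 28: $7,000 + $5,200 + $800 + $7,200 + $18,200 + $7,200 = $45,600 (under)
Week 24–Week 29: $5,200 + $800 + $7,200 + $18,200 + $7,200 + $8,400 = $47,000 (under)
Week 25–Week 30: $800 + $7,200 + $18,200 + $7,200 + $8,400 + $700 = $42,500 (under)
Week 26–Week 31: $7,200 + $18,200 + $7,200 + $8,400 + $700 + $700 = $42,400 (under)
Week 27–Week 32: $18,200 + $7,200 + $8,400 + $700 + $700 + $13,500 = $48,700 (under)
At least one window exceeds $54,600.

Yes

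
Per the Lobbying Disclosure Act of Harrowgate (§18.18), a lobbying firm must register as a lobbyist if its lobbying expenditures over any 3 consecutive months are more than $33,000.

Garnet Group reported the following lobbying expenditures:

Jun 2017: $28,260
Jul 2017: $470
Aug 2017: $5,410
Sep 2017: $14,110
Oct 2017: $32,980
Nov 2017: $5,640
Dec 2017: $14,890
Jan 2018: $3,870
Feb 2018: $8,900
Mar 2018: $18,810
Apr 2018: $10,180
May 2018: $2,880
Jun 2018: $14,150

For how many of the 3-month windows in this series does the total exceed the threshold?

5

Jun 2017–Aug 2017: $28,260 + $470 + $5,410 = $34,140 (over)
Jul 2017–Sep 2017: $470 + $5,410 + $14,110 = $19,990 (under)
Aug 2017–Oct 2017: $5,410 + $14,110 + $32,980 = $52,500 (over)
Sep 2017–Nov 2017: $14,110 + $32,980 + $5,640 = $52,730 (over)
Oct 2017–Dec 2017: $32,980 + $5,640 + $14,890 = $53,510 (over)
Nov 2017–Jan 2018: $5,640 + $14,890 + $3,870 = $24,400 (under)
Dec 2017–Feb 2018: $14,890 + $3,870 + $8,900 = $27,660 (under)
Jan 2018–Mar 2018: $3,870 + $8,900 + $18,810 = $31,580 (under)
Feb 2018–Apr 2018: $8,900 + $18,810 + $10,180 = $37,890 (over)
Mar 2018–May 2018: $18,810 + $10,180 + $2,880 = $31,870 (under)
Apr 2018–Jun 2018: $10,180 + $2,880 + $14,150 = $27,210 (under)
5 windows exceed the threshold.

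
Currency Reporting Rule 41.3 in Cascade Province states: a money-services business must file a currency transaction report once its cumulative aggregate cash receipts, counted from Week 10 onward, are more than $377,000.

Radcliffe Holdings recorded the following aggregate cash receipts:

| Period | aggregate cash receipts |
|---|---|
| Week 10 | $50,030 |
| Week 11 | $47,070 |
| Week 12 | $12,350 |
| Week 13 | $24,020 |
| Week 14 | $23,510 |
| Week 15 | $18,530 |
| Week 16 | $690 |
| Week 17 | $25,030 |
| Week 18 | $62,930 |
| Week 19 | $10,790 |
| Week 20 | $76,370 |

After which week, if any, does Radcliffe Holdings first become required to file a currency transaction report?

Not triggered

Through Week 10: $50,030
Through Week 11: $97,100
Through Week 12: $109,450
Through Week 13: $133,470
Through Week 14: $156,980
Through Week 15: $175,510
Through Week 16: $176,200
Through Week 17: $201,230
Through Week 18: $264,160
Through Week 19: $274,950
Through Week 20: $351,320
Final cumulative total $351,320 ≤ $377,000; the threshold is never exceeded.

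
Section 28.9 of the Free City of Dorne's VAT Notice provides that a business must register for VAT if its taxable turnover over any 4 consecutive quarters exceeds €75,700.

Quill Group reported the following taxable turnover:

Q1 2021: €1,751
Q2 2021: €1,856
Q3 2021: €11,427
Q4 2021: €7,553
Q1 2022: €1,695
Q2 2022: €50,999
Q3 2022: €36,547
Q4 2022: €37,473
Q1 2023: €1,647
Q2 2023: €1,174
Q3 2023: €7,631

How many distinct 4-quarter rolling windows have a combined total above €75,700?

Q1 2021–Q4 2021: €1,751 + €1,856 + €11,427 + €7,553 = €22,587 (under)
Q2 2021–Q1 2022: €1,856 + €11,427 + €7,553 + €1,695 = €22,531 (under)
Q3 2021–Q2 2022: €11,427 + €7,553 + €1,695 + €50,999 = €71,674 (under)
Q4 2021–Q3 2022: €7,553 + €1,695 + €50,999 + €36,547 = €96,794 (over)
Q1 2022–Q4 2022: €1,695 + €50,999 + €36,547 + €37,473 = €126,714 (over)
Q2 2022–Q1 2023: €50,999 + €36,547 + €37,473 + €1,647 = €126,666 (over)
Q3 2022–Q2 2023: €36,547 + €37,473 + €1,647 + €1,174 = €76,841 (over)
Q4 2022–Q3 2023: €37,473 + €1,647 + €1,174 + €7,631 = €47,925 (under)
4 windows exceed the threshold.

4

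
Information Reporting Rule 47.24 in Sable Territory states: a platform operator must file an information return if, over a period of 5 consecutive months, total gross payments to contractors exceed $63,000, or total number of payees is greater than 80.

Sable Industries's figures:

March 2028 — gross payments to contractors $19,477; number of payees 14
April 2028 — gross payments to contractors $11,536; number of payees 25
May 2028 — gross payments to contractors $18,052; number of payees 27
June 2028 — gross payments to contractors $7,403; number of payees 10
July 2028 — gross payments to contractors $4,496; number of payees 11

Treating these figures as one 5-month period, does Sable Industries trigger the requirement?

Yes

Total gross payments to contractors: $19,477 + $11,536 + $18,052 + $7,403 + $4,496 = $60,964 (≤ $63,000).
Total number of payees: 14 + 25 + 27 + 10 + 11 = 87 (> 80).
The test is 'or': at least one threshold is exceeded.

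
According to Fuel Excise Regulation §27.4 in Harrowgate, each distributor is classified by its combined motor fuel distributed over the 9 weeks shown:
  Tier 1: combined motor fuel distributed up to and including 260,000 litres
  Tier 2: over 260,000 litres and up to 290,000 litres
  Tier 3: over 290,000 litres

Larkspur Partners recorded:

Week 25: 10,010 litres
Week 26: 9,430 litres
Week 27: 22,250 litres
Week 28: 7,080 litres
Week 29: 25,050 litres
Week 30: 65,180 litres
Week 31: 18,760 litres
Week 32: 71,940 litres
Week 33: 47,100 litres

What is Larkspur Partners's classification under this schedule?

Tier 2

Combined motor fuel distributed: 10,010 litres + 9,430 litres + 22,250 litres + 7,080 litres + 25,050 litres + 65,180 litres + 18,760 litres + 71,940 litres + 47,100 litres = 276,800 litres.
260,000 litres < 276,800 litres ≤ 290,000 litres, so Tier 2 applies.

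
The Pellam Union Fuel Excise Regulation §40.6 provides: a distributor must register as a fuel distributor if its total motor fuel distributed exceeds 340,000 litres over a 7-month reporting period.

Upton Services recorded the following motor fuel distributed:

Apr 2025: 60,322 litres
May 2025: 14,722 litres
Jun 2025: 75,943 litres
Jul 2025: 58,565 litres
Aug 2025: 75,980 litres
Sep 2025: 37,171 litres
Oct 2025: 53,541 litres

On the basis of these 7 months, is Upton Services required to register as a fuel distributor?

Total motor fuel distributed: 60,322 litres + 14,722 litres + 75,943 litres + 58,565 litres + 75,980 litres + 37,171 litres + 53,541 litres = 376,244 litres.
376,244 litres > 340,000 litres, so the threshold is exceeded.

Yes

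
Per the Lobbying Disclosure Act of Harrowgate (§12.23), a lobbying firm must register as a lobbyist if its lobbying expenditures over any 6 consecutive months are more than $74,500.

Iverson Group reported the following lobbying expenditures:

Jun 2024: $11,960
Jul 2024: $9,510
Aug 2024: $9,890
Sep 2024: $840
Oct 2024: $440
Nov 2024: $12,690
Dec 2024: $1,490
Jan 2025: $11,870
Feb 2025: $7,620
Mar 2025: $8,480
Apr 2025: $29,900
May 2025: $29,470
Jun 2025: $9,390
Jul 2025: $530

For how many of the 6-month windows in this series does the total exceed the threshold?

Jun 2024–Nov 2024: $11,960 + $9,510 + $9,890 + $840 + $440 + $12,690 = $45,330 (under)
Jul 2024–Dec 2024: $9,510 + $9,890 + $840 + $440 + $12,690 + $1,490 = $34,860 (under)
Aug 2024–Jan 2025: $9,890 + $840 + $440 + $12,690 + $1,490 + $11,870 = $37,220 (under)
Sep 2024–Feb 2025: $840 + $440 + $12,690 + $1,490 + $11,870 + $7,620 = $34,950 (under)
Oct 2024–Mar 2025: $440 + $12,690 + $1,490 + $11,870 + $7,620 + $8,480 = $42,590 (under)
Nov 2024–Apr 2025: $12,690 + $1,490 + $11,870 + $7,620 + $8,480 + $29,900 = $72,050 (under)
Dec 2024–May 2025: $1,490 + $11,870 + $7,620 + $8,480 + $29,900 + $29,470 = $88,830 (over)
Jan 2025–Jun 2025: $11,870 + $7,620 + $8,480 + $29,900 + $29,470 + $9,390 = $96,730 (over)
Feb 2025–Jul 2025: $7,620 + $8,480 + $29,900 + $29,470 + $9,390 + $530 = $85,390 (over)
3 windows exceed the threshold.

3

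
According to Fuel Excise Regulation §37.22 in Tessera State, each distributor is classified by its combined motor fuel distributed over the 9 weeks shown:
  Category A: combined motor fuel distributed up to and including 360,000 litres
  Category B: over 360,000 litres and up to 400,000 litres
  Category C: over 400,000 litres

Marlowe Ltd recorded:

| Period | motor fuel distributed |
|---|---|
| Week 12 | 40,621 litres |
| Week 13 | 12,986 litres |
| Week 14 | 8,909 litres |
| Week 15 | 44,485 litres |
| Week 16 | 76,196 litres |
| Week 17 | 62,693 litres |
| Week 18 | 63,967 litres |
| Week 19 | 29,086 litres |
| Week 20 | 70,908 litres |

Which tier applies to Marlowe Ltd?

Combined motor fuel distributed: 40,621 litres + 12,986 litres + 8,909 litres + 44,485 litres + 76,196 litres + 62,693 litres + 63,967 litres + 29,086 litres + 70,908 litres = 409,851 litres.
409,851 litres > 400,000 litres, so Category C applies.

Category C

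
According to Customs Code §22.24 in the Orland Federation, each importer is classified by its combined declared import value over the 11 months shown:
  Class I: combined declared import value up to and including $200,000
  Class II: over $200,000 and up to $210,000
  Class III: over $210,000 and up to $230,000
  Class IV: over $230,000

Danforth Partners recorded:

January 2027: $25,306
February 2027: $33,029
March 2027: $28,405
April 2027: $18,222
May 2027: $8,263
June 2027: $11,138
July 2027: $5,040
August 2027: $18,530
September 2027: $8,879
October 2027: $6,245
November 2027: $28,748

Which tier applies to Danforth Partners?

Combined declared import value: $25,306 + $33,029 + $28,405 + $18,222 + $8,263 + $11,138 + $5,040 + $18,530 + $8,879 + $6,245 + $28,748 = $191,805.
$191,805 ≤ $200,000, so Class I applies.

Class I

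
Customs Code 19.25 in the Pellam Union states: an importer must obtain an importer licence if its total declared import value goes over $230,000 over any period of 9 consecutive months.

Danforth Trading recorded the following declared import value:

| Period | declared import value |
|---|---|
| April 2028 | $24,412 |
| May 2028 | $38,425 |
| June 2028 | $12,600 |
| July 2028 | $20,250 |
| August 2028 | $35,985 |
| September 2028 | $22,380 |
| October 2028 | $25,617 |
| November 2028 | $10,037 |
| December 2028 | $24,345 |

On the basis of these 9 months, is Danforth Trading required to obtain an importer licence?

No

Total declared import value: $24,412 + $38,425 + $12,600 + $20,250 + $35,985 + $22,380 + $25,617 + $10,037 + $24,345 = $214,051.
$214,051 ≤ $230,000, so the threshold is not exceeded.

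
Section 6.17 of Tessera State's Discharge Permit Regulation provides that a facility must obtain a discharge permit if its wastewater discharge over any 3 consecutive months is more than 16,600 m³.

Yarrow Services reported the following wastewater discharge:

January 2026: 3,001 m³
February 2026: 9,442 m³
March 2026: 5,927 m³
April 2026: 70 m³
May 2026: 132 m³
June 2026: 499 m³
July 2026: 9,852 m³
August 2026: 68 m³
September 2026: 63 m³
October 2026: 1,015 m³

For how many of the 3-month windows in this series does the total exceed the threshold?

1

January 2026–March 2026: 3,001 m³ + 9,442 m³ + 5,927 m³ = 18,370 m³ (over)
February 2026–April 2026: 9,442 m³ + 5,927 m³ + 70 m³ = 15,439 m³ (under)
March 2026–May 2026: 5,927 m³ + 70 m³ + 132 m³ = 6,129 m³ (under)
April 2026–June 2026: 70 m³ + 132 m³ + 499 m³ = 701 m³ (under)
May 2026–July 2026: 132 m³ + 499 m³ + 9,852 m³ = 10,483 m³ (under)
June 2026–August 2026: 499 m³ + 9,852 m³ + 68 m³ = 10,419 m³ (under)
July 2026–September 2026: 9,852 m³ + 68 m³ + 63 m³ = 9,983 m³ (under)
August 2026–October 2026: 68 m³ + 63 m³ + 1,015 m³ = 1,146 m³ (under)
1 window exceeds the threshold.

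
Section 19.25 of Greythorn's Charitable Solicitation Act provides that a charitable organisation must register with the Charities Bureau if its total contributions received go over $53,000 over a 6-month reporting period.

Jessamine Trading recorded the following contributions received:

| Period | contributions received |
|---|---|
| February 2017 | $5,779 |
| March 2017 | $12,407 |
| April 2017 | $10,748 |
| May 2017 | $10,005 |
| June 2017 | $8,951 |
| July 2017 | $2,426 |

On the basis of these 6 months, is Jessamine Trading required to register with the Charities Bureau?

No

Total contributions received: $5,779 + $12,407 + $10,748 + $10,005 + $8,951 + $2,426 = $50,316.
$50,316 ≤ $53,000, so the threshold is not exceeded.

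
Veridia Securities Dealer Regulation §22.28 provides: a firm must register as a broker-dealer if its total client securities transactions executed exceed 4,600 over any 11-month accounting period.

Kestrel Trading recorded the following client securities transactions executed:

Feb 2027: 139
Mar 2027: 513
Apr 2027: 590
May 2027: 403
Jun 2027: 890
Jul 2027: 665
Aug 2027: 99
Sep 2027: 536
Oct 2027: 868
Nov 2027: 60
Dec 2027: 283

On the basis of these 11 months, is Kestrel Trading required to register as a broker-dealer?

Yes

Total client securities transactions executed: 139 + 513 + 590 + 403 + 890 + 665 + 99 + 536 + 868 + 60 + 283 = 5,046.
5,046 > 4,600, so the threshold is exceeded.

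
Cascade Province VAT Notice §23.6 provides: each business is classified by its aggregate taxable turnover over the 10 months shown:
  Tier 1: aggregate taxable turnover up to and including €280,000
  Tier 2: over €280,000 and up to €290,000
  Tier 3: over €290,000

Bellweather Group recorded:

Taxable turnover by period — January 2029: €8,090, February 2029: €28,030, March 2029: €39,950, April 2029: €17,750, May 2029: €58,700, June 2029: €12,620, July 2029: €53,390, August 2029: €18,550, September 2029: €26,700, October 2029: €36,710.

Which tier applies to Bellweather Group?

Tier 3

Aggregate taxable turnover: €8,090 + €28,030 + €39,950 + €17,750 + €58,700 + €12,620 + €53,390 + €18,550 + €26,700 + €36,710 = €300,490.
€300,490 > €290,000, so Tier 3 applies.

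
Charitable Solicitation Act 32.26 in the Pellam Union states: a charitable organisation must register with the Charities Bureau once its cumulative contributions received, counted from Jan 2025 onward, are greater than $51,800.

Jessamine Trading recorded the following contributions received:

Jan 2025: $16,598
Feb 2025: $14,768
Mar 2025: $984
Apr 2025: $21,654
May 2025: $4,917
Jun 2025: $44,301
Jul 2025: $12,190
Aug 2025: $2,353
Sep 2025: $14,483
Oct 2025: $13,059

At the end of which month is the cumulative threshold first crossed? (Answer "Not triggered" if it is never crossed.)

Apr 2025

Through Jan 2025: $16,598
Through Feb 2025: $31,366
Through Mar 2025: $32,350
Through Apr 2025: $54,004 ← exceeds threshold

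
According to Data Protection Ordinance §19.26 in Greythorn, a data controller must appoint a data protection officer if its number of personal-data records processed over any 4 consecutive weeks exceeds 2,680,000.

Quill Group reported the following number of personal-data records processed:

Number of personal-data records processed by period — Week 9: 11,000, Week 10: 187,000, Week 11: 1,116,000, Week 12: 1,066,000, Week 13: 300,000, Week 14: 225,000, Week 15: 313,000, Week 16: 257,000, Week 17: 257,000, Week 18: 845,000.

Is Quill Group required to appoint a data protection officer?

Yes

Week 9–Week 12: 11,000 + 187,000 + 1,116,000 + 1,066,000 = 2,380,000 (under)
Week 10–Week 13: 187,000 + 1,116,000 + 1,066,000 + 300,000 = 2,669,000 (under)
Week 11–Week 14: 1,116,000 + 1,066,000 + 300,000 + 225,000 = 2,707,000 (over)
Week 12–Week 15: 1,066,000 + 300,000 + 225,000 + 313,000 = 1,904,000 (under)
Week 13–Week 16: 300,000 + 225,000 + 313,000 + 257,000 = 1,095,000 (under)
Week 14–Week 17: 225,000 + 313,000 + 257,000 + 257,000 = 1,052,000 (under)
Week 15–Week 18: 313,000 + 257,000 + 257,000 + 845,000 = 1,672,000 (under)
At least one window exceeds 2,680,000.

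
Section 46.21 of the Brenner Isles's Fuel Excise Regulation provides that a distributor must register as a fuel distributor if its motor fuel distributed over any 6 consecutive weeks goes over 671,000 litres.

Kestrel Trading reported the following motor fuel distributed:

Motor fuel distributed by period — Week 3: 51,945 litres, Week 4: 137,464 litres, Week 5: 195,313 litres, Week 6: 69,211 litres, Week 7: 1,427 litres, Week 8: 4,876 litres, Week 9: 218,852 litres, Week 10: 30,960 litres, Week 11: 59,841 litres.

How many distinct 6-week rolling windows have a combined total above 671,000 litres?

0

Week 3–Week 8: 51,945 litres + 137,464 litres + 195,313 litres + 69,211 litres + 1,427 litres + 4,876 litres = 460,236 litres (under)
Week 4–Week 9: 137,464 litres + 195,313 litres + 69,211 litres + 1,427 litres + 4,876 litres + 218,852 litres = 627,143 litres (under)
Week 5–Week 10: 195,313 litres + 69,211 litres + 1,427 litres + 4,876 litres + 218,852 litres + 30,960 litres = 520,639 litres (under)
Week 6–Week 11: 69,211 litres + 1,427 litres + 4,876 litres + 218,852 litres + 30,960 litres + 59,841 litres = 385,167 litres (under)
0 windows exceed the threshold.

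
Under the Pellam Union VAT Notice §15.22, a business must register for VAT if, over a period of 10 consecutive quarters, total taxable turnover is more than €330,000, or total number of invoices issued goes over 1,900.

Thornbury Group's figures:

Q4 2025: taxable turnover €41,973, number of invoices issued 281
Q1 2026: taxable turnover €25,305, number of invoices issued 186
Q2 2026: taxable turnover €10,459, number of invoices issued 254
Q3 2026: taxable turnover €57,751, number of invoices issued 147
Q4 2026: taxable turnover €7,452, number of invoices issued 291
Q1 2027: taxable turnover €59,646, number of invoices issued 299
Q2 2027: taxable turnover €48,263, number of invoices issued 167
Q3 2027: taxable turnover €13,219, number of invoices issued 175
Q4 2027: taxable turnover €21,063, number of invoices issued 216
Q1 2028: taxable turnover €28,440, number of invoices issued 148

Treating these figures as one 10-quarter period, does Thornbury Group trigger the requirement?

Total taxable turnover: €41,973 + €25,305 + €10,459 + €57,751 + €7,452 + €59,646 + €48,263 + €13,219 + €21,063 + €28,440 = €313,571 (≤ €330,000).
Total number of invoices issued: 281 + 186 + 254 + 147 + 291 + 299 + 167 + 175 + 216 + 148 = 2,164 (> 1,900).
The test is 'or': at least one threshold is exceeded.

Yes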